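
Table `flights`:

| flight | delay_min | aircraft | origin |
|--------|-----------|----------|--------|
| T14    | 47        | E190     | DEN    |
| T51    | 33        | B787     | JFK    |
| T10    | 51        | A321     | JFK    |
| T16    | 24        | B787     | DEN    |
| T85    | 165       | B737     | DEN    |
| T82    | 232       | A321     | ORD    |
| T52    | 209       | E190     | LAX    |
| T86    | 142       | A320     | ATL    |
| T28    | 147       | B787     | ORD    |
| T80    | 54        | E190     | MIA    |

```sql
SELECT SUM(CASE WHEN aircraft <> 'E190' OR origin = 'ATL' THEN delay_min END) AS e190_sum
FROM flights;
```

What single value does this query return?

794

flight=T14: ✗
flight=T51: ✓ → 33
flight=T10: ✓ → 51
flight=T16: ✓ → 24
flight=T85: ✓ → 165
flight=T82: ✓ → 232
flight=T52: ✗
flight=T86: ✓ → 142
flight=T28: ✓ → 147
flight=T80: ✗
e190_sum = 33 + 51 + 24 + 165 + 232 + 142 + 147 = 794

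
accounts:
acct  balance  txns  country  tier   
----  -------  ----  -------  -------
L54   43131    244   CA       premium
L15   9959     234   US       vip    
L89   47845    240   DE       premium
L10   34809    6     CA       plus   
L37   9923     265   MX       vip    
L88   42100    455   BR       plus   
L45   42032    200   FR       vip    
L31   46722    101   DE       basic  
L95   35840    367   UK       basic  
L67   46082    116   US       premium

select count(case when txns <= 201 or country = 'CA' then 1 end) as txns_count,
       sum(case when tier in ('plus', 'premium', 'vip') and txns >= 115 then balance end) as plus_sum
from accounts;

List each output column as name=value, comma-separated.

txns_count=5, plus_sum=241072

[txns_count: txns <= 201 or country = 'CA']
acct=L54: ✓ → 1
acct=L15: ✗
acct=L89: ✗
acct=L10: ✓ → 1
acct=L37: ✗
acct=L88: ✗
acct=L45: ✓ → 1
acct=L31: ✓ → 1
acct=L95: ✗
acct=L67: ✓ → 1
txns_count = COUNT(1, 1, 1, 1, 1) = 5
—
[plus_sum: tier in ('plus', 'premium', 'vip') and txns >= 115]
acct=L54: ✓ → 43131
acct=L15: ✓ → 9959
acct=L89: ✓ → 47845
acct=L10: ✗
acct=L37: ✓ → 9923
acct=L88: ✓ → 42100
acct=L45: ✓ → 42032
acct=L31: ✗
acct=L95: ✗
acct=L67: ✓ → 46082
plus_sum = 43131 + 9959 + 47845 + 9923 + 42100 + 42032 + 46082 = 241072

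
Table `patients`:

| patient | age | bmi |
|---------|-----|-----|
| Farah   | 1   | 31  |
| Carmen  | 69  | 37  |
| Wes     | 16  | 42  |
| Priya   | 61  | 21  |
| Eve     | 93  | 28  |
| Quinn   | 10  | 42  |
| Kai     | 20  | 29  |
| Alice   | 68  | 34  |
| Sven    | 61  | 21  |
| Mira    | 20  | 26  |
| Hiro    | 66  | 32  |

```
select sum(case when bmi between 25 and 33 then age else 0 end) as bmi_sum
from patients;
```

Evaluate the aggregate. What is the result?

200

patient=Farah: ✓ → 1
patient=Carmen: ✗
patient=Wes: ✗
patient=Priya: ✗
patient=Eve: ✓ → 93
patient=Quinn: ✗
patient=Kai: ✓ → 20
patient=Alice: ✗
patient=Sven: ✗
patient=Mira: ✓ → 20
patient=Hiro: ✓ → 66
bmi_sum = 1 + 93 + 20 + 20 + 66 = 200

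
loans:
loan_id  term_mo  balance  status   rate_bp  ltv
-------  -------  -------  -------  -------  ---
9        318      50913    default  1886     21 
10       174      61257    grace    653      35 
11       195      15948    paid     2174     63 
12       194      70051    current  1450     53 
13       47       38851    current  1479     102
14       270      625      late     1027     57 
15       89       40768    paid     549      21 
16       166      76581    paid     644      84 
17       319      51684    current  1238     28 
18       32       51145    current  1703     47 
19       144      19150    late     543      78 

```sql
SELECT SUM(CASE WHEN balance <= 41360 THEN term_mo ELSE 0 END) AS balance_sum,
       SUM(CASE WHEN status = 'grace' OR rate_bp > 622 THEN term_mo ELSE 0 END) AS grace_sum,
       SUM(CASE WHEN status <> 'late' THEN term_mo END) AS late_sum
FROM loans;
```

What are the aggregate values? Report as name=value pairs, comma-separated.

balance_sum=745, grace_sum=1715, late_sum=1534

[balance_sum: balance <= 41360]
loan_id=9: ✗
loan_id=10: ✗
loan_id=11: ✓ → 195
loan_id=12: ✗
loan_id=13: ✓ → 47
loan_id=14: ✓ → 270
loan_id=15: ✓ → 89
loan_id=16: ✗
loan_id=17: ✗
loan_id=18: ✗
loan_id=19: ✓ → 144
balance_sum = 195 + 47 + 270 + 89 + 144 = 745
—
[grace_sum: status = 'grace' OR rate_bp > 622]
loan_id=9: ✓ → 318
loan_id=10: ✓ → 174
loan_id=11: ✓ → 195
loan_id=12: ✓ → 194
loan_id=13: ✓ → 47
loan_id=14: ✓ → 270
loan_id=15: ✗
loan_id=16: ✓ → 166
loan_id=17: ✓ → 319
loan_id=18: ✓ → 32
loan_id=19: ✗
grace_sum = 318 + 174 + 195 + 194 + 47 + 270 + 166 + 319 + 32 = 1715
—
[late_sum: status <> 'late']
loan_id=9: ✓ → 318
loan_id=10: ✓ → 174
loan_id=11: ✓ → 195
loan_id=12: ✓ → 194
loan_id=13: ✓ → 47
loan_id=14: ✗
loan_id=15: ✓ → 89
loan_id=16: ✓ → 166
loan_id=17: ✓ → 319
loan_id=18: ✓ → 32
loan_id=19: ✗
late_sum = 318 + 174 + 195 + 194 + 47 + 89 + 166 + 319 + 32 = 1534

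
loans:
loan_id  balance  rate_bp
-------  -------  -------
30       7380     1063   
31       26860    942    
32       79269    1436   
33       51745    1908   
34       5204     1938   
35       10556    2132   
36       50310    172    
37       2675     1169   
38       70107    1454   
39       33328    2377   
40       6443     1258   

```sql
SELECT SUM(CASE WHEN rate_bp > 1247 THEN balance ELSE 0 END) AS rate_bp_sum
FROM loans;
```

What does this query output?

loan_id=30: ✗
loan_id=31: ✗
loan_id=32: ✓ → 79269
loan_id=33: ✓ → 51745
loan_id=34: ✓ → 5204
loan_id=35: ✓ → 10556
loan_id=36: ✗
loan_id=37: ✗
loan_id=38: ✓ → 70107
loan_id=39: ✓ → 33328
loan_id=40: ✓ → 6443
rate_bp_sum = 79269 + 51745 + 5204 + 10556 + 70107 + 33328 + 6443 = 256652

256652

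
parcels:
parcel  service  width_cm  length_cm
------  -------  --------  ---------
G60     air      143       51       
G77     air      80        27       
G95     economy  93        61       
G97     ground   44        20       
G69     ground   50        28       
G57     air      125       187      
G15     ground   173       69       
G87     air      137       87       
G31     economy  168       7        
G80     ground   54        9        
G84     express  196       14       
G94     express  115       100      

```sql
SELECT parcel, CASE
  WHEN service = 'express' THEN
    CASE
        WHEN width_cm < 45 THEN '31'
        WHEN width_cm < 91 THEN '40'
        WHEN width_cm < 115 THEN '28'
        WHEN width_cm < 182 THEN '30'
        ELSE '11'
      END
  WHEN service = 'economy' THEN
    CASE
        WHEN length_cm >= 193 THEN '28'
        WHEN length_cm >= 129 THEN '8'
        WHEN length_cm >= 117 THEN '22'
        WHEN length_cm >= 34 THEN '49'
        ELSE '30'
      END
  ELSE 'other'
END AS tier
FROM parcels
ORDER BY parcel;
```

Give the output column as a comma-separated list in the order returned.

other, 30, other, other, other, other, other, 11, other, 30, 49, other

parcel=G15: service='ground' → outer ELSE → other
parcel=G31: service='economy' → inner[ELSE] → 30
parcel=G57: service='air' → outer ELSE → other
parcel=G60: service='air' → outer ELSE → other
parcel=G69: service='ground' → outer ELSE → other
parcel=G77: service='air' → outer ELSE → other
parcel=G80: service='ground' → outer ELSE → other
parcel=G84: service='express' → inner[ELSE] → 11
parcel=G87: service='air' → outer ELSE → other
parcel=G94: service='express' → inner[width_cm < 182] → 30
parcel=G95: service='economy' → inner[length_cm >= 34] → 49
parcel=G97: service='ground' → outer ELSE → other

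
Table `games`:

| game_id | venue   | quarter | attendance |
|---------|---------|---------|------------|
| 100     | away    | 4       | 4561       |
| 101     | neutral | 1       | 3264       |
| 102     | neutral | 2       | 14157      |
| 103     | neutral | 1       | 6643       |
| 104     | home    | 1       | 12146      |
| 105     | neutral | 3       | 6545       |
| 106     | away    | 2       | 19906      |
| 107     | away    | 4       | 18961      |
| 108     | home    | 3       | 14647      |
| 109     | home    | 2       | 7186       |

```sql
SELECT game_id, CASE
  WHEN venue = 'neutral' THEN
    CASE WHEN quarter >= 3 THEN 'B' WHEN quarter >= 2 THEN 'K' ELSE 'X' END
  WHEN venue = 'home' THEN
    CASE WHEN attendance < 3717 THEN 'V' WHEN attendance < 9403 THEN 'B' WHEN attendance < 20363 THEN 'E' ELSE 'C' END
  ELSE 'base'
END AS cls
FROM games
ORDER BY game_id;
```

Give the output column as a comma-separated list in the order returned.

game_id=100: venue='away' → outer ELSE → base
game_id=101: venue='neutral' → inner[ELSE] → X
game_id=102: venue='neutral' → inner[quarter >= 2] → K
game_id=103: venue='neutral' → inner[ELSE] → X
game_id=104: venue='home' → inner[attendance < 20363] → E
game_id=105: venue='neutral' → inner[quarter >= 3] → B
game_id=106: venue='away' → outer ELSE → base
game_id=107: venue='away' → outer ELSE → base
game_id=108: venue='home' → inner[attendance < 20363] → E
game_id=109: venue='home' → inner[attendance < 9403] → B

base, X, K, X, E, B, base, base, E, B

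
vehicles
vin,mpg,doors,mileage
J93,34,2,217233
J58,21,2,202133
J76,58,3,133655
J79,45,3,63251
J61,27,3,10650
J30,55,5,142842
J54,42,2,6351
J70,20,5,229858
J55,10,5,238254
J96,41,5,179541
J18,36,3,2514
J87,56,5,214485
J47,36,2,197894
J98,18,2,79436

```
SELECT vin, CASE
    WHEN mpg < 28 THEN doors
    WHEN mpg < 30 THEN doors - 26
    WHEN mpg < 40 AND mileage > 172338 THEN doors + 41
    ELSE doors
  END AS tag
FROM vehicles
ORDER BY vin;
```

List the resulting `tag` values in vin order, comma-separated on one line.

3, 5, 43, 2, 5, 2, 3, 5, 3, 3, 5, 43, 5, 2

vin=J18: ELSE → 3
vin=J30: ELSE → 5
vin=J47: mpg < 40 AND mileage > 172338 → 43
vin=J54: ELSE → 2
vin=J55: mpg < 28 → 5
vin=J58: mpg < 28 → 2
vin=J61: mpg < 28 → 3
vin=J70: mpg < 28 → 5
vin=J76: ELSE → 3
vin=J79: ELSE → 3
vin=J87: ELSE → 5
vin=J93: mpg < 40 AND mileage > 172338 → 43
vin=J96: ELSE → 5
vin=J98: mpg < 28 → 2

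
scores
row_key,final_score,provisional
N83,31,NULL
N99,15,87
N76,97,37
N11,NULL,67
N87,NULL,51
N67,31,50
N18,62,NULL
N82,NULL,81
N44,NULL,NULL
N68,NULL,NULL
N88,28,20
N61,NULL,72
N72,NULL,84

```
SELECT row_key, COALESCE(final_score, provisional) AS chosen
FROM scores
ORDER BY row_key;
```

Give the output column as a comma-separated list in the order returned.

67, 62, NULL, 72, 31, NULL, 84, 97, 81, 31, 51, 28, 15

row_key=N11: final_score=NULL, provisional=67 → 67
row_key=N18: final_score=62 → 62
row_key=N44: final_score=NULL, provisional=NULL (all NULL) → NULL
row_key=N61: final_score=NULL, provisional=72 → 72
row_key=N67: final_score=31 → 31
row_key=N68: final_score=NULL, provisional=NULL (all NULL) → NULL
row_key=N72: final_score=NULL, provisional=84 → 84
row_key=N76: final_score=97 → 97
row_key=N82: final_score=NULL, provisional=81 → 81
row_key=N83: final_score=31 → 31
row_key=N87: final_score=NULL, provisional=51 → 51
row_key=N88: final_score=28 → 28
row_key=N99: final_score=15 → 15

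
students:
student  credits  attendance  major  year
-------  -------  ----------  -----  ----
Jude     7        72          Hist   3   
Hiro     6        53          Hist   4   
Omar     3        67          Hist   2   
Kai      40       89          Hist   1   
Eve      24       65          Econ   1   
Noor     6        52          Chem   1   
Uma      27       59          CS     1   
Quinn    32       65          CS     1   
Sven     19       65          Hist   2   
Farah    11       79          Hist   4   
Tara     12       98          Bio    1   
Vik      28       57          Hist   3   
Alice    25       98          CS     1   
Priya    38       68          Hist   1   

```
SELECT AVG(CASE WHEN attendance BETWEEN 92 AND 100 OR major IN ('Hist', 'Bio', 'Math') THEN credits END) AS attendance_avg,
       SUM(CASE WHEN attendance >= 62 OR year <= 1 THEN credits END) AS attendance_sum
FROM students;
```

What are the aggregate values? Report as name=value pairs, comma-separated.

attendance_avg=18.9, attendance_sum=244

[attendance_avg: attendance BETWEEN 92 AND 100 OR major IN ('Hist', 'Bio', 'Math')]
student=Jude: ✓ → 7
student=Hiro: ✓ → 6
student=Omar: ✓ → 3
student=Kai: ✓ → 40
student=Eve: ✗
student=Noor: ✗
student=Uma: ✗
student=Quinn: ✗
student=Sven: ✓ → 19
student=Farah: ✓ → 11
student=Tara: ✓ → 12
student=Vik: ✓ → 28
student=Alice: ✓ → 25
student=Priya: ✓ → 38
attendance_avg = (7 + 6 + 3 + 40 + 19 + 11 + 12 + 28 + 25 + 38) / 10 = 18.9
—
[attendance_sum: attendance >= 62 OR year <= 1]
student=Jude: ✓ → 7
student=Hiro: ✗
student=Omar: ✓ → 3
student=Kai: ✓ → 40
student=Eve: ✓ → 24
student=Noor: ✓ → 6
student=Uma: ✓ → 27
student=Quinn: ✓ → 32
student=Sven: ✓ → 19
student=Farah: ✓ → 11
student=Tara: ✓ → 12
student=Vik: ✗
student=Alice: ✓ → 25
student=Priya: ✓ → 38
attendance_sum = 7 + 3 + 40 + 24 + 6 + 27 + 32 + 19 + 11 + 12 + 25 + 38 = 244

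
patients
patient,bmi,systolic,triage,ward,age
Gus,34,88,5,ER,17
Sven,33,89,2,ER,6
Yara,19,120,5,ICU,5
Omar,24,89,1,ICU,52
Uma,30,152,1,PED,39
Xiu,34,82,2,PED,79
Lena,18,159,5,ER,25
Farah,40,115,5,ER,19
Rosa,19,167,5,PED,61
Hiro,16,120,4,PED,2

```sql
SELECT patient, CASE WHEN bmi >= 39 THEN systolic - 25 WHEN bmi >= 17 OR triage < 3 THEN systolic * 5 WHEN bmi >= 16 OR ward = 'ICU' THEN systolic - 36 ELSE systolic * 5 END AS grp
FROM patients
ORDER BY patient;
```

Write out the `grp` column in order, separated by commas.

90, 440, 84, 795, 445, 835, 445, 760, 410, 600

patient=Farah: bmi >= 39 → 90
patient=Gus: bmi >= 17 OR triage < 3 → 440
patient=Hiro: bmi >= 16 OR ward = 'ICU' → 84
patient=Lena: bmi >= 17 OR triage < 3 → 795
patient=Omar: bmi >= 17 OR triage < 3 → 445
patient=Rosa: bmi >= 17 OR triage < 3 → 835
patient=Sven: bmi >= 17 OR triage < 3 → 445
patient=Uma: bmi >= 17 OR triage < 3 → 760
patient=Xiu: bmi >= 17 OR triage < 3 → 410
patient=Yara: bmi >= 17 OR triage < 3 → 600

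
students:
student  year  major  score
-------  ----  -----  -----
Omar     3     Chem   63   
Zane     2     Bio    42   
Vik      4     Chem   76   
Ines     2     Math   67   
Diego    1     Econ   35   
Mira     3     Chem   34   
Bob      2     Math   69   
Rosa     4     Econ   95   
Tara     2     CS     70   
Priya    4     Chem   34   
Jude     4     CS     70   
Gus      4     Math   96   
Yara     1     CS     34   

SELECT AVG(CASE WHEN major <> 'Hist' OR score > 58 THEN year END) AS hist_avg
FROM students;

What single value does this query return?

student=Omar: ✓ → 3
student=Zane: ✓ → 2
student=Vik: ✓ → 4
student=Ines: ✓ → 2
student=Diego: ✓ → 1
student=Mira: ✓ → 3
student=Bob: ✓ → 2
student=Rosa: ✓ → 4
student=Tara: ✓ → 2
student=Priya: ✓ → 4
student=Jude: ✓ → 4
student=Gus: ✓ → 4
student=Yara: ✓ → 1
hist_avg = (3 + 2 + 4 + 2 + 1 + 3 + 2 + 4 + 2 + 4 + 4 + 4 + 1) / 13 = 2.7692307692

2.7692307692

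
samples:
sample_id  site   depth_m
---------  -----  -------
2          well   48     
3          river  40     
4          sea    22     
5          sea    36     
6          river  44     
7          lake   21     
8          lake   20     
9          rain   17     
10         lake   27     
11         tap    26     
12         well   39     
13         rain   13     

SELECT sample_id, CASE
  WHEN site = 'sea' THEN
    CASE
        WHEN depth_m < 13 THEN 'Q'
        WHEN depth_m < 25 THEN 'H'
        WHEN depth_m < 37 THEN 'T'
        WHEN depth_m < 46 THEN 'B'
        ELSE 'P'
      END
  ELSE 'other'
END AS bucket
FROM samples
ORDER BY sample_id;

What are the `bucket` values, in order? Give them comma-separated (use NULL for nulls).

other, other, H, T, other, other, other, other, other, other, other, other

sample_id=2: site='well' → outer ELSE → other
sample_id=3: site='river' → outer ELSE → other
sample_id=4: site='sea' → inner[depth_m < 25] → H
sample_id=5: site='sea' → inner[depth_m < 37] → T
sample_id=6: site='river' → outer ELSE → other
sample_id=7: site='lake' → outer ELSE → other
sample_id=8: site='lake' → outer ELSE → other
sample_id=9: site='rain' → outer ELSE → other
sample_id=10: site='lake' → outer ELSE → other
sample_id=11: site='tap' → outer ELSE → other
sample_id=12: site='well' → outer ELSE → other
sample_id=13: site='rain' → outer ELSE → other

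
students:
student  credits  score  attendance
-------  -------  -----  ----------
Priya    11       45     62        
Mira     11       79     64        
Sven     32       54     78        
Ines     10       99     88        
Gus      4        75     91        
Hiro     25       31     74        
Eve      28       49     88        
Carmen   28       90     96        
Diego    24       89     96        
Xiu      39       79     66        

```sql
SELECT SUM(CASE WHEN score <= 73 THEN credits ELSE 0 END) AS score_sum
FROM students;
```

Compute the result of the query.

student=Priya: ✓ → 11
student=Mira: ✗
student=Sven: ✓ → 32
student=Ines: ✗
student=Gus: ✗
student=Hiro: ✓ → 25
student=Eve: ✓ → 28
student=Carmen: ✗
student=Diego: ✗
student=Xiu: ✗
score_sum = 11 + 32 + 25 + 28 = 96

96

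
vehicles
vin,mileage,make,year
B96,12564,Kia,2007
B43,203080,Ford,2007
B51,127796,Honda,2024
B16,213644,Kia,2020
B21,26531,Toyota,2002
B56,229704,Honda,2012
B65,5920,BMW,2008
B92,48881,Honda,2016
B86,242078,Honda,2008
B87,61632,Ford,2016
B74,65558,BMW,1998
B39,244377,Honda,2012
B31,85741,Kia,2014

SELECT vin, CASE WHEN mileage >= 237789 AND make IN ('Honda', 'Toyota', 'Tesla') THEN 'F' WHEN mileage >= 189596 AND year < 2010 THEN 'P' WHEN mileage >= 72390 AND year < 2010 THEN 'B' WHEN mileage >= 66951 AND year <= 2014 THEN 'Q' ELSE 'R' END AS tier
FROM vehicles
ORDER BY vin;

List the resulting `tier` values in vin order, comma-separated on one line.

R, R, Q, F, P, R, Q, R, R, F, R, R, R

vin=B16: ELSE → R
vin=B21: ELSE → R
vin=B31: mileage >= 66951 AND year <= 2014 → Q
vin=B39: mileage >= 237789 AND make IN ('Honda', 'Toyota', 'Tesla') → F
vin=B43: mileage >= 189596 AND year < 2010 → P
vin=B51: ELSE → R
vin=B56: mileage >= 66951 AND year <= 2014 → Q
vin=B65: ELSE → R
vin=B74: ELSE → R
vin=B86: mileage >= 237789 AND make IN ('Honda', 'Toyota', 'Tesla') → F
vin=B87: ELSE → R
vin=B92: ELSE → R
vin=B96: ELSE → R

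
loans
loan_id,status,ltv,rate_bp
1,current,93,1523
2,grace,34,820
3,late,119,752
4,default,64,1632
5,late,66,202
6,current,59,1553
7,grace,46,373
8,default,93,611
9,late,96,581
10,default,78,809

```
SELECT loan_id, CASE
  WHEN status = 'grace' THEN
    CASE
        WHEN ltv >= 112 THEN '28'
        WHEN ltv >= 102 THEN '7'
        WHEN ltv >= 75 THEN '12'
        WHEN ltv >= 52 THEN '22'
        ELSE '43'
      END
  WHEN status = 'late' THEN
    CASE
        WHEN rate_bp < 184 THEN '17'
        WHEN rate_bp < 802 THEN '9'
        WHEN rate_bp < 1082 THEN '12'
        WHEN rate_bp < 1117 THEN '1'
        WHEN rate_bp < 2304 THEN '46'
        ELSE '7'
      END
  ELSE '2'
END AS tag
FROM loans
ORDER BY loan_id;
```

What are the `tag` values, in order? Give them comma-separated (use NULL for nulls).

loan_id=1: status='current' → outer ELSE → 2
loan_id=2: status='grace' → inner[ELSE] → 43
loan_id=3: status='late' → inner[rate_bp < 802] → 9
loan_id=4: status='default' → outer ELSE → 2
loan_id=5: status='late' → inner[rate_bp < 802] → 9
loan_id=6: status='current' → outer ELSE → 2
loan_id=7: status='grace' → inner[ELSE] → 43
loan_id=8: status='default' → outer ELSE → 2
loan_id=9: status='late' → inner[rate_bp < 802] → 9
loan_id=10: status='default' → outer ELSE → 2

2, 43, 9, 2, 9, 2, 43, 2, 9, 2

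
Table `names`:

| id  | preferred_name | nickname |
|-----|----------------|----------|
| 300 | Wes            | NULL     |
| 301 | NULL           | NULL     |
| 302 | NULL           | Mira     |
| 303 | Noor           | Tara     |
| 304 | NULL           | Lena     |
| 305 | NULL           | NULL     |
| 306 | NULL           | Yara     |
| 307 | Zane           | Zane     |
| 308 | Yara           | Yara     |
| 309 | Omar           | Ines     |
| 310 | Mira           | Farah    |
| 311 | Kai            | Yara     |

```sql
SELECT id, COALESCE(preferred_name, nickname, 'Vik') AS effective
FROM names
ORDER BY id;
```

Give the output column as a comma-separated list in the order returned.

Wes, Vik, Mira, Noor, Lena, Vik, Yara, Zane, Yara, Omar, Mira, Kai

id=300: preferred_name=Wes → Wes
id=301: preferred_name=NULL, nickname=NULL, → literal Vik → Vik
id=302: preferred_name=NULL, nickname=Mira → Mira
id=303: preferred_name=Noor → Noor
id=304: preferred_name=NULL, nickname=Lena → Lena
id=305: preferred_name=NULL, nickname=NULL, → literal Vik → Vik
id=306: preferred_name=NULL, nickname=Yara → Yara
id=307: preferred_name=Zane → Zane
id=308: preferred_name=Yara → Yara
id=309: preferred_name=Omar → Omar
id=310: preferred_name=Mira → Mira
id=311: preferred_name=Kai → Kai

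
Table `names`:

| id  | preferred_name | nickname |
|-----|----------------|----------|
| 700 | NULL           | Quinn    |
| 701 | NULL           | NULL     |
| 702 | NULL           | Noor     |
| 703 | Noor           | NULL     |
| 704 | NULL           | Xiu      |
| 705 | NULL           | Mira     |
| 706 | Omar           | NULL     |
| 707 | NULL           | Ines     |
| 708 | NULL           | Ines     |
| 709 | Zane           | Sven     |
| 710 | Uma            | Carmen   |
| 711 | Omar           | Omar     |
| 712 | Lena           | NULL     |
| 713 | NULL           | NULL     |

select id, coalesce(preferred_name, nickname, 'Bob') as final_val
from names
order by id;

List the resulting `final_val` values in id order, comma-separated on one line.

id=700: preferred_name=NULL, nickname=Quinn → Quinn
id=701: preferred_name=NULL, nickname=NULL, → literal Bob → Bob
id=702: preferred_name=NULL, nickname=Noor → Noor
id=703: preferred_name=Noor → Noor
id=704: preferred_name=NULL, nickname=Xiu → Xiu
id=705: preferred_name=NULL, nickname=Mira → Mira
id=706: preferred_name=Omar → Omar
id=707: preferred_name=NULL, nickname=Ines → Ines
id=708: preferred_name=NULL, nickname=Ines → Ines
id=709: preferred_name=Zane → Zane
id=710: preferred_name=Uma → Uma
id=711: preferred_name=Omar → Omar
id=712: preferred_name=Lena → Lena
id=713: preferred_name=NULL, nickname=NULL, → literal Bob → Bob

Quinn, Bob, Noor, Noor, Xiu, Mira, Omar, Ines, Ines, Zane, Uma, Omar, Lena, Bob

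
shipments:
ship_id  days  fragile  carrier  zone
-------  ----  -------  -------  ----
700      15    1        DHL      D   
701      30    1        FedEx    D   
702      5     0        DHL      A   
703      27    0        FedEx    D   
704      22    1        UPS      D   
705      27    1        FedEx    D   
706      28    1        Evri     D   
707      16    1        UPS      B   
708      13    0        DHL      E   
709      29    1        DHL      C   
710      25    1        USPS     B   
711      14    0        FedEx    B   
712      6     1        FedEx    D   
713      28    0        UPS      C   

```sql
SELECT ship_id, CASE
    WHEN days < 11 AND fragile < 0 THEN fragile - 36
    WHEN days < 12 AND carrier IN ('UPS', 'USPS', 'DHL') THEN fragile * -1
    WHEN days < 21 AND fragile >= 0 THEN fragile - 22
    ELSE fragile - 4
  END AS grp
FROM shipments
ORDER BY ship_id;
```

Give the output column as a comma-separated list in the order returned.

-21, -3, 0, -4, -3, -3, -3, -21, -22, -3, -3, -22, -21, -4

ship_id=700: days < 21 AND fragile >= 0 → -21
ship_id=701: ELSE → -3
ship_id=702: days < 12 AND carrier IN ('UPS', 'USPS', 'DHL') → 0
ship_id=703: ELSE → -4
ship_id=704: ELSE → -3
ship_id=705: ELSE → -3
ship_id=706: ELSE → -3
ship_id=707: days < 21 AND fragile >= 0 → -21
ship_id=708: days < 21 AND fragile >= 0 → -22
ship_id=709: ELSE → -3
ship_id=710: ELSE → -3
ship_id=711: days < 21 AND fragile >= 0 → -22
ship_id=712: days < 21 AND fragile >= 0 → -21
ship_id=713: ELSE → -4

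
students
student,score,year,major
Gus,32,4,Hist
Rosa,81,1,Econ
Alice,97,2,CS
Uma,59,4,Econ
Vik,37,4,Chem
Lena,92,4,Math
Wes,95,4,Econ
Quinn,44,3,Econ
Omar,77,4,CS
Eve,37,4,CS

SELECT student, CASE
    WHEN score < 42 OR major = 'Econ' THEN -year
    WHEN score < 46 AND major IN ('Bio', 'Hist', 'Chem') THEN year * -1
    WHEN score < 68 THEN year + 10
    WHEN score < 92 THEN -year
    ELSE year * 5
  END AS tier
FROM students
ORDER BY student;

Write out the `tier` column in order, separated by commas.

student=Alice: ELSE → 10
student=Eve: score < 42 OR major = 'Econ' → -4
student=Gus: score < 42 OR major = 'Econ' → -4
student=Lena: ELSE → 20
student=Omar: score < 92 → -4
student=Quinn: score < 42 OR major = 'Econ' → -3
student=Rosa: score < 42 OR major = 'Econ' → -1
student=Uma: score < 42 OR major = 'Econ' → -4
student=Vik: score < 42 OR major = 'Econ' → -4
student=Wes: score < 42 OR major = 'Econ' → -4

10, -4, -4, 20, -4, -3, -1, -4, -4, -4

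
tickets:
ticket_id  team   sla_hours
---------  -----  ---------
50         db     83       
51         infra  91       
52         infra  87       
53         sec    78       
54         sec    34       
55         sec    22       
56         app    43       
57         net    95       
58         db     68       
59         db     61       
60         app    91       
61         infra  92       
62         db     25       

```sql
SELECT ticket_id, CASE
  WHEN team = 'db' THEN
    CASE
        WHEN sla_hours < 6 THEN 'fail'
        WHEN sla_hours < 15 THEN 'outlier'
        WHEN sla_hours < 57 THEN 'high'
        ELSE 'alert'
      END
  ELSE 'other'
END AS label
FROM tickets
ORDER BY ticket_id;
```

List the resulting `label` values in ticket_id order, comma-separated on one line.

alert, other, other, other, other, other, other, other, alert, alert, other, other, high

ticket_id=50: team='db' → inner[ELSE] → alert
ticket_id=51: team='infra' → outer ELSE → other
ticket_id=52: team='infra' → outer ELSE → other
ticket_id=53: team='sec' → outer ELSE → other
ticket_id=54: team='sec' → outer ELSE → other
ticket_id=55: team='sec' → outer ELSE → other
ticket_id=56: team='app' → outer ELSE → other
ticket_id=57: team='net' → outer ELSE → other
ticket_id=58: team='db' → inner[ELSE] → alert
ticket_id=59: team='db' → inner[ELSE] → alert
ticket_id=60: team='app' → outer ELSE → other
ticket_id=61: team='infra' → outer ELSE → other
ticket_id=62: team='db' → inner[sla_hours < 57] → high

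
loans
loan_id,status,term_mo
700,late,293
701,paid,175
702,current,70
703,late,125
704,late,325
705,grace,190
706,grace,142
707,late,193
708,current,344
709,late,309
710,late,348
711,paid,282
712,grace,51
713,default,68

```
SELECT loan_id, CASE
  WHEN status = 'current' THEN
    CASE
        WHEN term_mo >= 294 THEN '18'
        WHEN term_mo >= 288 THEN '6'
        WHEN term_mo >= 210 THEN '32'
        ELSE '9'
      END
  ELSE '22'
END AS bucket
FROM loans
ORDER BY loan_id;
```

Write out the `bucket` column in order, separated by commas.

loan_id=700: status='late' → outer ELSE → 22
loan_id=701: status='paid' → outer ELSE → 22
loan_id=702: status='current' → inner[ELSE] → 9
loan_id=703: status='late' → outer ELSE → 22
loan_id=704: status='late' → outer ELSE → 22
loan_id=705: status='grace' → outer ELSE → 22
loan_id=706: status='grace' → outer ELSE → 22
loan_id=707: status='late' → outer ELSE → 22
loan_id=708: status='current' → inner[term_mo >= 294] → 18
loan_id=709: status='late' → outer ELSE → 22
loan_id=710: status='late' → outer ELSE → 22
loan_id=711: status='paid' → outer ELSE → 22
loan_id=712: status='grace' → outer ELSE → 22
loan_id=713: status='default' → outer ELSE → 22

22, 22, 9, 22, 22, 22, 22, 22, 18, 22, 22, 22, 22, 22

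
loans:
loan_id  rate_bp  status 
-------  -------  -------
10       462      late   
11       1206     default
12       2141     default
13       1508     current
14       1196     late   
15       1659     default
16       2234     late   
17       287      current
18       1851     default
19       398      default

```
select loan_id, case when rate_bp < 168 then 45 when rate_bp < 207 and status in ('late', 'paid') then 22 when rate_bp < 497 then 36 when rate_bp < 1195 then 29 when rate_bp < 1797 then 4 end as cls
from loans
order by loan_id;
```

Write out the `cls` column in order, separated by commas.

loan_id=10: rate_bp < 497 → 36
loan_id=11: rate_bp < 1797 → 4
loan_id=12: (no match → NULL) → NULL
loan_id=13: rate_bp < 1797 → 4
loan_id=14: rate_bp < 1797 → 4
loan_id=15: rate_bp < 1797 → 4
loan_id=16: (no match → NULL) → NULL
loan_id=17: rate_bp < 497 → 36
loan_id=18: (no match → NULL) → NULL
loan_id=19: rate_bp < 497 → 36

36, 4, NULL, 4, 4, 4, NULL, 36, NULL, 36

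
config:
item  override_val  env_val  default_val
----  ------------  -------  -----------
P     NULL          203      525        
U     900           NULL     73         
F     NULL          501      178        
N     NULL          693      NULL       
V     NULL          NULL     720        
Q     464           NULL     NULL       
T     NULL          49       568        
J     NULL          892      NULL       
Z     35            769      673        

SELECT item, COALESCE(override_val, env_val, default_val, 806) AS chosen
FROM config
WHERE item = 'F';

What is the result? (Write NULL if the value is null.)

item = F: override_val=NULL, env_val=501, default_val=178.
override_val=NULL, env_val=501 → 501

501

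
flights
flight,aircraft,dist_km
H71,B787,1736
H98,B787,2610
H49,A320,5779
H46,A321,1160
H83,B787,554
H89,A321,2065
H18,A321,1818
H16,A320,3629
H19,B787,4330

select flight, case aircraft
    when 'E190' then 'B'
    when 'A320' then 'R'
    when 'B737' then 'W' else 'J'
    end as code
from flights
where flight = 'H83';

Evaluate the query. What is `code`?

J

flight = H83: aircraft=B787, dist_km=554.
aircraft='E190' → false
aircraft='A320' → false
aircraft='B737' → false
No prior WHEN matched → ELSE → J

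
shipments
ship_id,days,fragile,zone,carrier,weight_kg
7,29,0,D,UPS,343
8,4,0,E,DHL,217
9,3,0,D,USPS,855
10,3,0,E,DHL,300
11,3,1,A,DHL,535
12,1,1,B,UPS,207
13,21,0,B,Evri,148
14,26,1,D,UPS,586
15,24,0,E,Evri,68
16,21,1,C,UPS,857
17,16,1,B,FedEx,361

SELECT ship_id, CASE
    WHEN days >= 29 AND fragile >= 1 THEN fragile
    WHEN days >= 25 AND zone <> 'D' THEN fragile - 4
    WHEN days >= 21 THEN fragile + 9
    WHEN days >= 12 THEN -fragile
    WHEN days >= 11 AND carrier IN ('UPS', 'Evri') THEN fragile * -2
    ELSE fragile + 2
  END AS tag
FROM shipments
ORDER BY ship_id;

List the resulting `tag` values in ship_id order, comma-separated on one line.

9, 2, 2, 2, 3, 3, 9, 10, 9, 10, -1

ship_id=7: days >= 21 → 9
ship_id=8: ELSE → 2
ship_id=9: ELSE → 2
ship_id=10: ELSE → 2
ship_id=11: ELSE → 3
ship_id=12: ELSE → 3
ship_id=13: days >= 21 → 9
ship_id=14: days >= 21 → 10
ship_id=15: days >= 21 → 9
ship_id=16: days >= 21 → 10
ship_id=17: days >= 12 → -1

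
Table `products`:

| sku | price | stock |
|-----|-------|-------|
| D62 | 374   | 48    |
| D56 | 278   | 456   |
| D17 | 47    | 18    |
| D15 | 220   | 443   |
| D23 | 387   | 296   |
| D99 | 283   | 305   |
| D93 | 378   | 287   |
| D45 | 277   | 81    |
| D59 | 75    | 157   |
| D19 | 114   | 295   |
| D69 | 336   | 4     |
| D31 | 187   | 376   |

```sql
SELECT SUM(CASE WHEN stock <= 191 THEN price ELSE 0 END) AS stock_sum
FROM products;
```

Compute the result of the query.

sku=D62: ✓ → 374
sku=D56: ✗
sku=D17: ✓ → 47
sku=D15: ✗
sku=D23: ✗
sku=D99: ✗
sku=D93: ✗
sku=D45: ✓ → 277
sku=D59: ✓ → 75
sku=D19: ✗
sku=D69: ✓ → 336
sku=D31: ✗
stock_sum = 374 + 47 + 277 + 75 + 336 = 1109

1109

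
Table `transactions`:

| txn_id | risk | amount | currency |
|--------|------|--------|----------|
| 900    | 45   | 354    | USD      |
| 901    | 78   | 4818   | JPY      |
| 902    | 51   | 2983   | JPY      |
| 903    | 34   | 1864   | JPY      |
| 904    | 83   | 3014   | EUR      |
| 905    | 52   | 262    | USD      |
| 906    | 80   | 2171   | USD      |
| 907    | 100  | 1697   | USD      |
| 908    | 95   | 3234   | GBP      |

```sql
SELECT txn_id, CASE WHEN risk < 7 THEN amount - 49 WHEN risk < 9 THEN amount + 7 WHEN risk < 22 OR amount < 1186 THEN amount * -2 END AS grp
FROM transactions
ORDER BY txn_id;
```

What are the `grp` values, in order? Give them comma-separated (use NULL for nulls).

-708, NULL, NULL, NULL, NULL, -524, NULL, NULL, NULL

txn_id=900: risk < 22 OR amount < 1186 → -708
txn_id=901: (no match → NULL) → NULL
txn_id=902: (no match → NULL) → NULL
txn_id=903: (no match → NULL) → NULL
txn_id=904: (no match → NULL) → NULL
txn_id=905: risk < 22 OR amount < 1186 → -524
txn_id=906: (no match → NULL) → NULL
txn_id=907: (no match → NULL) → NULL
txn_id=908: (no match → NULL) → NULL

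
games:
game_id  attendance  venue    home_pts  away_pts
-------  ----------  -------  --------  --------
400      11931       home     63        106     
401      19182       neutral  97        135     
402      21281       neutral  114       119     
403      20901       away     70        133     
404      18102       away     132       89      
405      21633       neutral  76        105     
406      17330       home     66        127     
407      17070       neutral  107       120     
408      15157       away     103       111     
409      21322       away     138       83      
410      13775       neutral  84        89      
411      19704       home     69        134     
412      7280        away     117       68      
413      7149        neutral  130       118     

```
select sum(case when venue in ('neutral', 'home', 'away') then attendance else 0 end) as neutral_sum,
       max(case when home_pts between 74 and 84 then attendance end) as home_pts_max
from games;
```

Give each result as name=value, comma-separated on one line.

neutral_sum=231817, home_pts_max=21633

[neutral_sum: venue in ('neutral', 'home', 'away')]
game_id=400: ✓ → 11931
game_id=401: ✓ → 19182
game_id=402: ✓ → 21281
game_id=403: ✓ → 20901
game_id=404: ✓ → 18102
game_id=405: ✓ → 21633
game_id=406: ✓ → 17330
game_id=407: ✓ → 17070
game_id=408: ✓ → 15157
game_id=409: ✓ → 21322
game_id=410: ✓ → 13775
game_id=411: ✓ → 19704
game_id=412: ✓ → 7280
game_id=413: ✓ → 7149
neutral_sum = 11931 + 19182 + 21281 + 20901 + 18102 + 21633 + 17330 + 17070 + 15157 + 21322 + 13775 + 19704 + 7280 + 7149 = 231817
—
[home_pts_max: home_pts between 74 and 84]
game_id=400: ✗
game_id=401: ✗
game_id=402: ✗
game_id=403: ✗
game_id=404: ✗
game_id=405: ✓ → 21633
game_id=406: ✗
game_id=407: ✗
game_id=408: ✗
game_id=409: ✗
game_id=410: ✓ → 13775
game_id=411: ✗
game_id=412: ✗
game_id=413: ✗
home_pts_max = MAX(21633, 13775) = 21633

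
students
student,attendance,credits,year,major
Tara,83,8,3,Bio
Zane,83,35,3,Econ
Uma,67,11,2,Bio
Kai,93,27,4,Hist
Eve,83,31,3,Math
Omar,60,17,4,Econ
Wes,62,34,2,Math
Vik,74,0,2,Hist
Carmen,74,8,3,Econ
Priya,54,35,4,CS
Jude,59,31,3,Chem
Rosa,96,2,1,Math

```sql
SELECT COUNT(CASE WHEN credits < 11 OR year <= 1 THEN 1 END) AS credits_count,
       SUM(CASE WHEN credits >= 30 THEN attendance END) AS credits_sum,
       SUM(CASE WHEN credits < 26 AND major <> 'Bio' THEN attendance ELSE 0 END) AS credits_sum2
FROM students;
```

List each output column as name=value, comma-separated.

[credits_count: credits < 11 OR year <= 1]
student=Tara: ✓ → 1
student=Zane: ✗
student=Uma: ✗
student=Kai: ✗
student=Eve: ✗
student=Omar: ✗
student=Wes: ✗
student=Vik: ✓ → 1
student=Carmen: ✓ → 1
student=Priya: ✗
student=Jude: ✗
student=Rosa: ✓ → 1
credits_count = COUNT(1, 1, 1, 1) = 4
—
[credits_sum: credits >= 30]
student=Tara: ✗
student=Zane: ✓ → 83
student=Uma: ✗
student=Kai: ✗
student=Eve: ✓ → 83
student=Omar: ✗
student=Wes: ✓ → 62
student=Vik: ✗
student=Carmen: ✗
student=Priya: ✓ → 54
student=Jude: ✓ → 59
student=Rosa: ✗
credits_sum = 83 + 83 + 62 + 54 + 59 = 341
—
[credits_sum2: credits < 26 AND major <> 'Bio']
student=Tara: ✗
student=Zane: ✗
student=Uma: ✗
student=Kai: ✗
student=Eve: ✗
student=Omar: ✓ → 60
student=Wes: ✗
student=Vik: ✓ → 74
student=Carmen: ✓ → 74
student=Priya: ✗
student=Jude: ✗
student=Rosa: ✓ → 96
credits_sum2 = 60 + 74 + 74 + 96 = 304

credits_count=4, credits_sum=341, credits_sum2=304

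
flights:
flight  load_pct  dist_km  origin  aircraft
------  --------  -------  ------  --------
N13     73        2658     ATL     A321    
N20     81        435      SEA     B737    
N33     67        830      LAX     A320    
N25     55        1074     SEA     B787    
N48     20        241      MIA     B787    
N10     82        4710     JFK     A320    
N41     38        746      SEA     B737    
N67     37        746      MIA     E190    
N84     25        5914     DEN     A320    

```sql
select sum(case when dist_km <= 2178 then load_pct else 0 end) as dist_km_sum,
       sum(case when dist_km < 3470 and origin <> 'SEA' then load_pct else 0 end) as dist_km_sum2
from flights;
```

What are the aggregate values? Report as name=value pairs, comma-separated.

[dist_km_sum: dist_km <= 2178]
flight=N13: ✗
flight=N20: ✓ → 81
flight=N33: ✓ → 67
flight=N25: ✓ → 55
flight=N48: ✓ → 20
flight=N10: ✗
flight=N41: ✓ → 38
flight=N67: ✓ → 37
flight=N84: ✗
dist_km_sum = 81 + 67 + 55 + 20 + 38 + 37 = 298
—
[dist_km_sum2: dist_km < 3470 and origin <> 'SEA']
flight=N13: ✓ → 73
flight=N20: ✗
flight=N33: ✓ → 67
flight=N25: ✗
flight=N48: ✓ → 20
flight=N10: ✗
flight=N41: ✗
flight=N67: ✓ → 37
flight=N84: ✗
dist_km_sum2 = 73 + 67 + 20 + 37 = 197

dist_km_sum=298, dist_km_sum2=197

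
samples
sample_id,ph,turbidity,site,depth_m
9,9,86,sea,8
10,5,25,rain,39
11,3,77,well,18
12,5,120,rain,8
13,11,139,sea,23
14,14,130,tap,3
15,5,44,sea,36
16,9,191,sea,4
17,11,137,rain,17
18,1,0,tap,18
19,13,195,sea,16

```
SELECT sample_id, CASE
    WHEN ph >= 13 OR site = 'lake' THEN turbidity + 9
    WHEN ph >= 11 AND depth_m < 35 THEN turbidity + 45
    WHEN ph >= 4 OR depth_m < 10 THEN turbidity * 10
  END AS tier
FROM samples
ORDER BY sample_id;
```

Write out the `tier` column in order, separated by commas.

860, 250, NULL, 1200, 184, 139, 440, 1910, 182, NULL, 204

sample_id=9: ph >= 4 OR depth_m < 10 → 860
sample_id=10: ph >= 4 OR depth_m < 10 → 250
sample_id=11: (no match → NULL) → NULL
sample_id=12: ph >= 4 OR depth_m < 10 → 1200
sample_id=13: ph >= 11 AND depth_m < 35 → 184
sample_id=14: ph >= 13 OR site = 'lake' → 139
sample_id=15: ph >= 4 OR depth_m < 10 → 440
sample_id=16: ph >= 4 OR depth_m < 10 → 1910
sample_id=17: ph >= 11 AND depth_m < 35 → 182
sample_id=18: (no match → NULL) → NULL
sample_id=19: ph >= 13 OR site = 'lake' → 204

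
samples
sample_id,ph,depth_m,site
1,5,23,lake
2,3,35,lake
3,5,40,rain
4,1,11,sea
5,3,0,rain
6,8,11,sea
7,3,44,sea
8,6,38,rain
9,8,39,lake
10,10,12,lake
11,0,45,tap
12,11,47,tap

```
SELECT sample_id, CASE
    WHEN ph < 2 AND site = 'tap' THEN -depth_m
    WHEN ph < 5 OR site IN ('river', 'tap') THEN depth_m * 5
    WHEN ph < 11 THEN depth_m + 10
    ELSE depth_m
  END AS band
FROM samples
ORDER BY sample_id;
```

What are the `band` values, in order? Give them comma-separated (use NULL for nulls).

33, 175, 50, 55, 0, 21, 220, 48, 49, 22, -45, 235

sample_id=1: ph < 11 → 33
sample_id=2: ph < 5 OR site IN ('river', 'tap') → 175
sample_id=3: ph < 11 → 50
sample_id=4: ph < 5 OR site IN ('river', 'tap') → 55
sample_id=5: ph < 5 OR site IN ('river', 'tap') → 0
sample_id=6: ph < 11 → 21
sample_id=7: ph < 5 OR site IN ('river', 'tap') → 220
sample_id=8: ph < 11 → 48
sample_id=9: ph < 11 → 49
sample_id=10: ph < 11 → 22
sample_id=11: ph < 2 AND site = 'tap' → -45
sample_id=12: ph < 5 OR site IN ('river', 'tap') → 235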